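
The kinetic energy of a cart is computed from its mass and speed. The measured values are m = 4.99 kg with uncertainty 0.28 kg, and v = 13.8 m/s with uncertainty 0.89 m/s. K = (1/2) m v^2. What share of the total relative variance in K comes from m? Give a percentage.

15.9%

(δK/K)² = (1·δm/m)² + (2·δv/v)²
  m term: (1×0.0561)² = 0.00315
  v term: (2×0.0645)² = 0.0166
Total = 0.0198. Share from m = 0.00315/0.0198 = 0.159.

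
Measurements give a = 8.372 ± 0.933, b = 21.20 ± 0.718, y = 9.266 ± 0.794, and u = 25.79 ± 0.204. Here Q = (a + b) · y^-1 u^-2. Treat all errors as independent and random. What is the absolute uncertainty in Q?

0.000460

Let w = a + b = 29.57. δw = √(δa² + δb²) = √(0.870 + 0.516) = 1.18, so δw/w = 0.0398.
Q is then a monomial in w, y, u:
δQ/Q = √((δw/w)² + (-1·δy/y)² + (-2·δu/u)²) = √(0.00158 + 0.00734 + 0.000250) = 0.0958
Q = 0.004798, so δQ = 0.0958 × 0.004798 = 0.000460.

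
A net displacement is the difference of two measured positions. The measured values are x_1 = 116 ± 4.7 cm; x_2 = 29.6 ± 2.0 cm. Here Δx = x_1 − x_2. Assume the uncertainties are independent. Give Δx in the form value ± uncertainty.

Each term contributes (cᵢ δxᵢ)² to (δΔx)²:
  (δx_1)² = 22.1;  (δx_2)² = 4.00
δΔx = √(26.1) = 5.11 cm
Δx = 86.4 cm.

86.4 ± 5.11 cm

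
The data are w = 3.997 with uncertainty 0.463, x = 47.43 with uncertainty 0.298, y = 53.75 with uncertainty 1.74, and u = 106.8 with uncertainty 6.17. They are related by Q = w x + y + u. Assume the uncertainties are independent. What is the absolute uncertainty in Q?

Let p = w·x = 189.6. δp/p = √((1·δw/w)² + (1·δx/x)²) = √(0.0134 + 3.95e-05) = 0.116, so δp = 22.0.
Q = p + y + u: δQ = √(δp² + δy² + δu²) = √(484 + 3.03 + 38.1) = 22.9

22.9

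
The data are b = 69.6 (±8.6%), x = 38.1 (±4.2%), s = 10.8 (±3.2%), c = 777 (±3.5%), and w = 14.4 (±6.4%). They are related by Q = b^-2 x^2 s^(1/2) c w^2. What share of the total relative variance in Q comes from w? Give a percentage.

(δQ/Q)² = (-2·δb/b)² + (2·δx/x)² + (½·δs/s)² + (1·δc/c)² + (2·δw/w)²
  b term: (-2×0.0860)² = 0.0296
  x term: (2×0.0420)² = 0.00706
  s term: (0.5×0.0320)² = 0.000256
  c term: (1×0.0350)² = 0.00123
  w term: (2×0.0640)² = 0.0164
Total = 0.0545. Share from w = 0.0164/0.0545 = 0.301.

30.1%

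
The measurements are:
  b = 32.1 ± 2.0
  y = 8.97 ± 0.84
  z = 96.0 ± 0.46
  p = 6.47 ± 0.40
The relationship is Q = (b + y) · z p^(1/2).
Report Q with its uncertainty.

Let u = b + y = 41.1. δu = √(δb² + δy²) = √(4.00 + 0.706) = 2.17, so δu/u = 0.0528.
Q is then a monomial in u, z, p:
δQ/Q = √((δu/u)² + (1·δz/z)² + (½·δp/p)²) = √(0.00279 + 2.3e-05 + 0.000956) = 0.0614
Q = 10000, so δQ = 0.0614 × 10000 = 616.

10000 ± 616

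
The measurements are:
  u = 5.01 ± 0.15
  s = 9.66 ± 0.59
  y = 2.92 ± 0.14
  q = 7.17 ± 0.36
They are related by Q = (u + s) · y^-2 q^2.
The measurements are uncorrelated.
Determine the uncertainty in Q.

Let w = u + s = 14.7. δw = √(δu² + δs²) = √(0.0225 + 0.348) = 0.609, so δw/w = 0.0415.
Q is then a monomial in w, y, q:
δQ/Q = √((δw/w)² + (-2·δy/y)² + (2·δq/q)²) = √(0.00172 + 0.00919 + 0.0101) = 0.145
Q = 88.5, so δQ = 0.145 × 88.5 = 12.8.

12.8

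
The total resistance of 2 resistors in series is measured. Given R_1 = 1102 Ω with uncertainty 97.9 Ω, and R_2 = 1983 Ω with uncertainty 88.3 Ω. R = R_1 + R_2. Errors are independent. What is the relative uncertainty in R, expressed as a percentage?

4.27%

For a sum/difference, combine absolute errors in quadrature:
  (δR_1)² = 9580;  (δR_2)² = 7800
δR = √(17400) = 132 Ω
R = 3085 Ω, so δR/R = 132/3085 = 0.0427.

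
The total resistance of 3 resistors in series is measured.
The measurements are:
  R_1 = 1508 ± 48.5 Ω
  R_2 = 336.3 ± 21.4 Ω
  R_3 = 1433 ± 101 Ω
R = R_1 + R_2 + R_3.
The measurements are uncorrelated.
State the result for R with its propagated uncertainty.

3277 ± 114 Ω

For a sum/difference, combine absolute errors in quadrature:
  (δR_1)² = 2350;  (δR_2)² = 458;  (δR_3)² = 10200
δR = √(13000) = 114 Ω
R = 3277 Ω.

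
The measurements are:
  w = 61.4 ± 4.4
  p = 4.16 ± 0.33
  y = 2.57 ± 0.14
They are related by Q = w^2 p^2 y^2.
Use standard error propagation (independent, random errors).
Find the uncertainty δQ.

Relative error in a monomial: (δQ/Q)² = Σ (nᵢ · δxᵢ/xᵢ)².
  (2·δw/w)² = (2×0.0717)² = 0.0205;  (2·δp/p)² = (2×0.0793)² = 0.0252;  (2·δy/y)² = (2×0.0545)² = 0.0119
δQ/Q = √(0.0576) = 0.240
Q = 4.31e+05, so δQ = 0.240 × 4.31e+05 = 1.03e+05.

1.03e+05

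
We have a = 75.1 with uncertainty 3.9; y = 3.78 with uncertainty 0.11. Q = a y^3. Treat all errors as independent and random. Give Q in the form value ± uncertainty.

For a monomial Q ∝ a, y^3, fractional errors add in quadrature:
  (1·δa/a)² = (1×0.0519)² = 0.00270;  (3·δy/y)² = (3×0.0291)² = 0.00762
δQ/Q = √(0.0103) = 0.102
Q = 4060, so δQ = 0.102 × 4060 = 412.

4060 ± 412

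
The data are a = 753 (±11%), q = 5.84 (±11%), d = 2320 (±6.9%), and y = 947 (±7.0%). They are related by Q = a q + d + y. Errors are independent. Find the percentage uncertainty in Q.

9.21%

Let p = a·q = 4400. δp/p = √((1·δa/a)² + (1·δq/q)²) = √(0.0121 + 0.0121) = 0.156, so δp = 684.
Q = p + d + y: δQ = √(δp² + δd² + δy²) = √(4.68e+05 + 25600 + 4390) = 706
Q = 7660, so δQ/Q = 706/7660 = 0.0921.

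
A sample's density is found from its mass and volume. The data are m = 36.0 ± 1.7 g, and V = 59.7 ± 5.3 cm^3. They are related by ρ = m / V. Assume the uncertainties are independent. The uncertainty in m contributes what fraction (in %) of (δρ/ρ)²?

22.1%

(δρ/ρ)² = (1·δm/m)² + (-1·δV/V)²
  m term: (1×0.0472)² = 0.00223
  V term: (-1×0.0888)² = 0.00788
Total = 0.0101. Share from m = 0.00223/0.0101 = 0.221.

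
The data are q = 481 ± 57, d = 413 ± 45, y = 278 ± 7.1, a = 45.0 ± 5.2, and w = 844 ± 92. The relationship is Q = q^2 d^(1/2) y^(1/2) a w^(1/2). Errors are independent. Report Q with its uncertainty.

Each factor contributes (exponent × relative error)² to (δQ/Q)²:
  (2·δq/q)² = (2×0.119)² = 0.0562;  (½·δd/d)² = (0.5×0.109)² = 0.00297;  (½·δy/y)² = (0.5×0.0255)² = 0.000163;  (1·δa/a)² = (1×0.116)² = 0.0134;  (½·δw/w)² = (0.5×0.109)² = 0.00297
δQ/Q = √(0.0756) = 0.275
Q = 1.02e+11, so δQ = 0.275 × 1.02e+11 = 2.82e+10.

(1.02 ± 0.282) × 10^11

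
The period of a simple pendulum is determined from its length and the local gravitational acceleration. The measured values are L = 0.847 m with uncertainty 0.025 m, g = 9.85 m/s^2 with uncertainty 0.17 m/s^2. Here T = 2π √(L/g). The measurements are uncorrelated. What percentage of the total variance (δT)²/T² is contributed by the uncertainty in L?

(δT/T)² = (½·δL/L)² + (−½·δg/g)²
  L term: (0.5×0.0295)² = 0.000218
  g term: (-0.5×0.0173)² = 7.45e-05
Total = 0.000292. Share from L = 0.000218/0.000292 = 0.745.

74.5%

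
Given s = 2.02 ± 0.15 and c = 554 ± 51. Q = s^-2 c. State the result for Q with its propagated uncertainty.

Each factor contributes (exponent × relative error)² to (δQ/Q)²:
  (-2·δs/s)² = (-2×0.0743)² = 0.0221;  (1·δc/c)² = (1×0.0921)² = 0.00847
δQ/Q = √(0.0305) = 0.175
Q = 136, so δQ = 0.175 × 136 = 23.7.

136 ± 23.7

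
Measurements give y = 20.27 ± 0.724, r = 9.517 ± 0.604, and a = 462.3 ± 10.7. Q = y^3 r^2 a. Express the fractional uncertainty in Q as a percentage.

Each factor contributes (exponent × relative error)² to (δQ/Q)²:
  (3·δy/y)² = (3×0.0357)² = 0.0115;  (2·δr/r)² = (2×0.0635)² = 0.0161;  (1·δa/a)² = (1×0.0231)² = 0.000536
δQ/Q = √(0.0281) = 0.168

16.8%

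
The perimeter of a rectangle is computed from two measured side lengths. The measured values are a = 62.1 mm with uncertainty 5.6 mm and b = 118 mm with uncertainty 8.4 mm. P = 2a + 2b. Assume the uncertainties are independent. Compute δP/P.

0.0561

Sums and differences: (δP)² = Σ (cᵢ δxᵢ)².
  (2·δa)² = 125;  (2·δb)² = 282
δP = √(408) = 20.2 mm
P = 360 mm, so δP/P = 20.2/360 = 0.0561.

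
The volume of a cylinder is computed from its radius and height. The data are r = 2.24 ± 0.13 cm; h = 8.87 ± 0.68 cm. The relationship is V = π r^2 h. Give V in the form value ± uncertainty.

Each factor contributes (exponent × relative error)² to (δV/V)²:
  (2·δr/r)² = (2×0.0580)² = 0.0135;  (1·δh/h)² = (1×0.0767)² = 0.00588
δV/V = √(0.0193) = 0.139
V = 140 cm^3, so δV = 0.139 × 140 = 19.4 cm^3.

140 ± 19.4 cm^3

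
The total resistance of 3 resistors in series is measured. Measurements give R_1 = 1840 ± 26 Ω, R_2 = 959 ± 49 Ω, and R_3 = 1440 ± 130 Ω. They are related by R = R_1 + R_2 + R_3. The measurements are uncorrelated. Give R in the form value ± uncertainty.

Each term contributes (cᵢ δxᵢ)² to (δR)²:
  (δR_1)² = 676;  (δR_2)² = 2400;  (δR_3)² = 16900
δR = √(20000) = 141 Ω
R = 4240 Ω.

4240 ± 141 Ω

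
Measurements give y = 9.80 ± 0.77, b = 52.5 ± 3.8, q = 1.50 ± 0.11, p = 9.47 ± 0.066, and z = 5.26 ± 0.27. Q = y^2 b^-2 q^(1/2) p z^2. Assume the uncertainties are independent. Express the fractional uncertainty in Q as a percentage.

Relative error in a monomial: (δQ/Q)² = Σ (nᵢ · δxᵢ/xᵢ)².
  (2·δy/y)² = (2×0.0786)² = 0.0247;  (-2·δb/b)² = (-2×0.0724)² = 0.0210;  (½·δq/q)² = (0.5×0.0733)² = 0.00134;  (1·δp/p)² = (1×0.00697)² = 4.86e-05;  (2·δz/z)² = (2×0.0513)² = 0.0105
δQ/Q = √(0.0576) = 0.240

24.0%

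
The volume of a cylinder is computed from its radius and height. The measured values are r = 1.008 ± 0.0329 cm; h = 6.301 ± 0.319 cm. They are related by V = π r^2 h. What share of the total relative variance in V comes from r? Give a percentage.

(δV/V)² = (2·δr/r)² + (1·δh/h)²
  r term: (2×0.0326)² = 0.00426
  h term: (1×0.0506)² = 0.00256
Total = 0.00682. Share from r = 0.00426/0.00682 = 0.624.

62.4%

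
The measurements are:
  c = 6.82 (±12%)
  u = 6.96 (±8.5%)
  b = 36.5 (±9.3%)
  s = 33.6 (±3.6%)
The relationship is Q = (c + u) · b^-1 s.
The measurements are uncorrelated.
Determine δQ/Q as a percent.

Let w = c + u = 13.8. δw = √(δc² + δu²) = √(0.670 + 0.350) = 1.01, so δw/w = 0.0733.
Q is then a monomial in w, b, s:
δQ/Q = √((δw/w)² + (-1·δb/b)² + (1·δs/s)²) = √(0.00537 + 0.00865 + 0.00130) = 0.124

12.4%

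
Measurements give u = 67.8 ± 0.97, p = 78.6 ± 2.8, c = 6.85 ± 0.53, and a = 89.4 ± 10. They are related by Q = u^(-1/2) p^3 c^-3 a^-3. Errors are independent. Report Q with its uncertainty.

0.000257 ± 0.000108

Products/powers → add relative errors in quadrature, weighted by exponent:
  (−½·δu/u)² = (-0.5×0.0143)² = 5.12e-05;  (3·δp/p)² = (3×0.0356)² = 0.0114;  (-3·δc/c)² = (-3×0.0774)² = 0.0539;  (-3·δa/a)² = (-3×0.112)² = 0.113
δQ/Q = √(0.178) = 0.422
Q = 0.000257, so δQ = 0.422 × 0.000257 = 0.000108.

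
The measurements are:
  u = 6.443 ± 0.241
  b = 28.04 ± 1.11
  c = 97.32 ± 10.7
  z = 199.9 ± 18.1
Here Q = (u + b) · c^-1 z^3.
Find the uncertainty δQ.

8.35e+05

Let w = u + b = 34.48. δw = √(δu² + δb²) = √(0.0581 + 1.23) = 1.14, so δw/w = 0.0329.
Q is then a monomial in w, c, z:
δQ/Q = √((δw/w)² + (-1·δc/c)² + (3·δz/z)²) = √(0.00109 + 0.0121 + 0.0738) = 0.295
Q = 2.83e+06, so δQ = 0.295 × 2.83e+06 = 8.35e+05.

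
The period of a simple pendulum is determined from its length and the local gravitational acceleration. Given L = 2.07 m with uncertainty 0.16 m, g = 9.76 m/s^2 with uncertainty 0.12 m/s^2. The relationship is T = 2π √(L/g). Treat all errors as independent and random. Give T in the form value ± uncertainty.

2.89 ± 0.113 s

Each factor contributes (exponent × relative error)² to (δT/T)²:
  (½·δL/L)² = (0.5×0.0773)² = 0.00149;  (−½·δg/g)² = (-0.5×0.0123)² = 3.78e-05
δT/T = √(0.00153) = 0.0391
T = 2.89 s, so δT = 0.0391 × 2.89 = 0.113 s.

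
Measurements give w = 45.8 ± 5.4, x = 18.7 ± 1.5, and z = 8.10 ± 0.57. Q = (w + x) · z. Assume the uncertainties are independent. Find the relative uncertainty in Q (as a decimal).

0.112

Let u = w + x = 64.5. δu = √(δw² + δx²) = √(29.2 + 2.25) = 5.60, so δu/u = 0.0869.
Q is then a monomial in u, z:
δQ/Q = √((δu/u)² + (1·δz/z)²) = √(0.00755 + 0.00495) = 0.112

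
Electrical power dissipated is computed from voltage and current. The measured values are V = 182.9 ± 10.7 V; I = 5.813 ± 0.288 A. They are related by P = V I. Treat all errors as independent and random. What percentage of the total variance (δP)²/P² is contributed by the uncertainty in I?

(δP/P)² = (1·δV/V)² + (1·δI/I)²
  V term: (1×0.0585)² = 0.00342
  I term: (1×0.0495)² = 0.00245
Total = 0.00588. Share from I = 0.00245/0.00588 = 0.418.

41.8%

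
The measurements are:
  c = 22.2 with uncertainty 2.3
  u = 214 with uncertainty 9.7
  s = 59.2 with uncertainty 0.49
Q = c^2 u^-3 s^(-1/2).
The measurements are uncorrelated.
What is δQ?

1.62e-06

Since Q is a product/quotient, work with relative uncertainties:
  (2·δc/c)² = (2×0.104)² = 0.0429;  (-3·δu/u)² = (-3×0.0453)² = 0.0185;  (−½·δs/s)² = (-0.5×0.00828)² = 1.71e-05
δQ/Q = √(0.0614) = 0.248
Q = 6.54e-06, so δQ = 0.248 × 6.54e-06 = 1.62e-06.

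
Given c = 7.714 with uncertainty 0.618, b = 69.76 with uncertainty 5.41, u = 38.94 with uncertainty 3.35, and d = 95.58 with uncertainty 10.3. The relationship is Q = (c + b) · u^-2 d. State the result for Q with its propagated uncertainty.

Let w = c + b = 77.47. δw = √(δc² + δb²) = √(0.382 + 29.3) = 5.45, so δw/w = 0.0703.
Q is then a monomial in w, u, d:
δQ/Q = √((δw/w)² + (-2·δu/u)² + (1·δd/d)²) = √(0.00494 + 0.0296 + 0.0116) = 0.215
Q = 4.883, so δQ = 0.215 × 4.883 = 1.05.

4.883 ± 1.05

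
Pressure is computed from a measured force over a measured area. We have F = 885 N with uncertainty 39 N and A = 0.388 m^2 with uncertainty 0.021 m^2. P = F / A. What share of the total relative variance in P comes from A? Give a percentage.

60.1%

(δP/P)² = (1·δF/F)² + (-1·δA/A)²
  F term: (1×0.0441)² = 0.00194
  A term: (-1×0.0541)² = 0.00293
Total = 0.00487. Share from A = 0.00293/0.00487 = 0.601.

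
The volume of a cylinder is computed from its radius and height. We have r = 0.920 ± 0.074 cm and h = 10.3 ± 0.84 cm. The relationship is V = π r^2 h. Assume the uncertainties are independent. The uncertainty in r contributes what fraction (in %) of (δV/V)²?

(δV/V)² = (2·δr/r)² + (1·δh/h)²
  r term: (2×0.0804)² = 0.0259
  h term: (1×0.0816)² = 0.00665
Total = 0.0325. Share from r = 0.0259/0.0325 = 0.796.

79.6%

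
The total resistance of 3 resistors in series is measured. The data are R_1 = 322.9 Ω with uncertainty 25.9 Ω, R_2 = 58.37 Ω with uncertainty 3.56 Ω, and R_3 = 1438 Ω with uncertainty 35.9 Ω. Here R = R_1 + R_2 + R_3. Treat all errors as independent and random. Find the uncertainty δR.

44.4 Ω

Each term contributes (cᵢ δxᵢ)² to (δR)²:
  (δR_1)² = 671;  (δR_2)² = 12.7;  (δR_3)² = 1290
δR = √(1970) = 44.4 Ω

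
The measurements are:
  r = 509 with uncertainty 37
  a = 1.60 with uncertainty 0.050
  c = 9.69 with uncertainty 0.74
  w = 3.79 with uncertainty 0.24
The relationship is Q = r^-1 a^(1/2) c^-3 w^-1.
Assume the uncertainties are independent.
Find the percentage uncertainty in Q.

Q is a product of powers, so relative uncertainties combine in quadrature:
  (-1·δr/r)² = (-1×0.0727)² = 0.00528;  (½·δa/a)² = (0.5×0.0312)² = 0.000244;  (-3·δc/c)² = (-3×0.0764)² = 0.0525;  (-1·δw/w)² = (-1×0.0633)² = 0.00401
δQ/Q = √(0.0620) = 0.249

24.9%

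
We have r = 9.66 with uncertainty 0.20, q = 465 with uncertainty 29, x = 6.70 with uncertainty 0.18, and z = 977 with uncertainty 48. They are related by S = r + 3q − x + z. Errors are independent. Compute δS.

99.4

S is a linear combination, so absolute uncertainties add in quadrature:
  (δr)² = 0.0400;  (3·δq)² = 7570;  (δx)² = 0.0324;  (δz)² = 2300
δS = √(9870) = 99.4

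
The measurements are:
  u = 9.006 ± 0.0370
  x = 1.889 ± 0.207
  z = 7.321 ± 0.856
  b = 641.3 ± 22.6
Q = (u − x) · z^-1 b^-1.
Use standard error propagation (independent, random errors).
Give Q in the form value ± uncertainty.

0.001516 ± 0.000190

Let w = u − x = 7.117. δw = √(δu² + δx²) = √(0.00137 + 0.0428) = 0.210, so δw/w = 0.0295.
Q is then a monomial in w, z, b:
δQ/Q = √((δw/w)² + (-1·δz/z)² + (-1·δb/b)²) = √(0.000873 + 0.0137 + 0.00124) = 0.126
Q = 0.001516, so δQ = 0.126 × 0.001516 = 0.000190.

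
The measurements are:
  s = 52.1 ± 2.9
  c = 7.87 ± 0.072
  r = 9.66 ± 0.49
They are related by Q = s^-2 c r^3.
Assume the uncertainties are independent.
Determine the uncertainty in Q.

0.493

Q is a product of powers, so relative uncertainties combine in quadrature:
  (-2·δs/s)² = (-2×0.0557)² = 0.0124;  (1·δc/c)² = (1×0.00915)² = 8.37e-05;  (3·δr/r)² = (3×0.0507)² = 0.0232
δQ/Q = √(0.0356) = 0.189
Q = 2.61, so δQ = 0.189 × 2.61 = 0.493.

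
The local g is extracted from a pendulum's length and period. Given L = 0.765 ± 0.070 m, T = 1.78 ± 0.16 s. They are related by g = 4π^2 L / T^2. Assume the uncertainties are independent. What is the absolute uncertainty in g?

Relative error in a monomial: (δg/g)² = Σ (nᵢ · δxᵢ/xᵢ)².
  (1·δL/L)² = (1×0.0915)² = 0.00837;  (-2·δT/T)² = (-2×0.0899)² = 0.0323
δg/g = √(0.0407) = 0.202
g = 9.53 m/s^2, so δg = 0.202 × 9.53 = 1.92 m/s^2.

1.92 m/s^2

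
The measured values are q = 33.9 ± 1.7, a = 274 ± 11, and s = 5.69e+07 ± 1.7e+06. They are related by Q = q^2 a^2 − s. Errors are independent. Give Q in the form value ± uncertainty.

(2.94 ± 1.12) × 10^7

Let p = q^2·a^2 = 8.63e+07. δp/p = √((2·δq/q)² + (2·δa/a)²) = √(0.0101 + 0.00645) = 0.128, so δp = 1.11e+07.
Q = p − s: δQ = √(δp² + δs²) = √(1.23e+14 + 2.89e+12) = 1.12e+07
Q = 2.94e+07.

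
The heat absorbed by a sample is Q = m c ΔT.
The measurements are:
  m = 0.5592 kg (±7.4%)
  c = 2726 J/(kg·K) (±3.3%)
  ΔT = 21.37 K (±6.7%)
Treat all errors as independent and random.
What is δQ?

3420 J

Each factor contributes (exponent × relative error)² to (δQ/Q)²:
  (1·δm/m)² = (1×0.0740)² = 0.00548;  (1·δc/c)² = (1×0.0330)² = 0.00109;  (1·δΔT/ΔT)² = (1×0.0670)² = 0.00449
δQ/Q = √(0.0111) = 0.105
Q = 32580 J, so δQ = 0.105 × 32580 = 3420 J.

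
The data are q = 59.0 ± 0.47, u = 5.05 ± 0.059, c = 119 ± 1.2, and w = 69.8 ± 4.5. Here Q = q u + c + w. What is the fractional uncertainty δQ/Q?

Let p = q·u = 298. δp/p = √((1·δq/q)² + (1·δu/u)²) = √(6.35e-05 + 0.000136) = 0.0141, so δp = 4.21.
Q = p + c + w: δQ = √(δp² + δc² + δw²) = √(17.8 + 1.44 + 20.2) = 6.28
Q = 487, so δQ/Q = 6.28/487 = 0.0129.

0.0129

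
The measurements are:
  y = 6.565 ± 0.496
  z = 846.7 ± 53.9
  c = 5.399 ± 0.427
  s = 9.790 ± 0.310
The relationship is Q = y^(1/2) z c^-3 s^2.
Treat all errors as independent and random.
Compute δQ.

339

Each factor contributes (exponent × relative error)² to (δQ/Q)²:
  (½·δy/y)² = (0.5×0.0756)² = 0.00143;  (1·δz/z)² = (1×0.0637)² = 0.00405;  (-3·δc/c)² = (-3×0.0791)² = 0.0563;  (2·δs/s)² = (2×0.0317)² = 0.00401
δQ/Q = √(0.0658) = 0.256
Q = 1321, so δQ = 0.256 × 1321 = 339.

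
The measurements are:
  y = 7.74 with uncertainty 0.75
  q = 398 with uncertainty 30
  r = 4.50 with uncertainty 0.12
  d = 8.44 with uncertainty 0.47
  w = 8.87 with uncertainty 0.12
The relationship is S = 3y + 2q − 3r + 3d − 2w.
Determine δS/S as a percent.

S is a linear combination, so absolute uncertainties add in quadrature:
  (3·δy)² = 5.06;  (2·δq)² = 3600;  (3·δr)² = 0.130;  (3·δd)² = 1.99;  (2·δw)² = 0.0576
δS = √(3610) = 60.1
S = 813, so δS/S = 60.1/813 = 0.0738.

7.38%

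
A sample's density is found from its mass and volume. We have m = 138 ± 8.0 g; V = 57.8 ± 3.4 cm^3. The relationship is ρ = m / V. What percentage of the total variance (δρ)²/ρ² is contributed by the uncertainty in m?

(δρ/ρ)² = (1·δm/m)² + (-1·δV/V)²
  m term: (1×0.0580)² = 0.00336
  V term: (-1×0.0588)² = 0.00346
Total = 0.00682. Share from m = 0.00336/0.00682 = 0.493.

49.3%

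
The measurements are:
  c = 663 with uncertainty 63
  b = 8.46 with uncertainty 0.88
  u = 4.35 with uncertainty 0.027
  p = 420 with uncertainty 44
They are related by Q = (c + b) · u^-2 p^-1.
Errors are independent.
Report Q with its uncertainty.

Let w = c + b = 671. δw = √(δc² + δb²) = √(3970 + 0.774) = 63.0, so δw/w = 0.0938.
Q is then a monomial in w, u, p:
δQ/Q = √((δw/w)² + (-2·δu/u)² + (-1·δp/p)²) = √(0.00880 + 0.000154 + 0.0110) = 0.141
Q = 0.0845, so δQ = 0.141 × 0.0845 = 0.0119.

0.0845 ± 0.0119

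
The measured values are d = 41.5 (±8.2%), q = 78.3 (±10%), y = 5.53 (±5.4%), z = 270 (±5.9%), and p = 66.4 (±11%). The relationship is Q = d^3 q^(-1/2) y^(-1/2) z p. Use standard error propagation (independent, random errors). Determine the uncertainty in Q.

Q is a product of powers, so relative uncertainties combine in quadrature:
  (3·δd/d)² = (3×0.0820)² = 0.0605;  (−½·δq/q)² = (-0.5×0.100)² = 0.00250;  (−½·δy/y)² = (-0.5×0.0540)² = 0.000729;  (1·δz/z)² = (1×0.0590)² = 0.00348;  (1·δp/p)² = (1×0.110)² = 0.0121
δQ/Q = √(0.0793) = 0.282
Q = 6.16e+07, so δQ = 0.282 × 6.16e+07 = 1.73e+07.

1.73e+07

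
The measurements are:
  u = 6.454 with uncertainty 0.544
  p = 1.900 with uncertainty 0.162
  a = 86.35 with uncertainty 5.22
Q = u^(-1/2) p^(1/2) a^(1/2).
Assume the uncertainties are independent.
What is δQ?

Since Q is a product/quotient, work with relative uncertainties:
  (−½·δu/u)² = (-0.5×0.0843)² = 0.00178;  (½·δp/p)² = (0.5×0.0853)² = 0.00182;  (½·δa/a)² = (0.5×0.0605)² = 0.000914
δQ/Q = √(0.00451) = 0.0671
Q = 5.042, so δQ = 0.0671 × 5.042 = 0.338.

0.338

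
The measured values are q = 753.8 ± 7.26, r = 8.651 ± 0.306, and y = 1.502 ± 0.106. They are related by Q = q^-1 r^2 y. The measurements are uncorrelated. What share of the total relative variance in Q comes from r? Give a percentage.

(δQ/Q)² = (-1·δq/q)² + (2·δr/r)² + (1·δy/y)²
  q term: (-1×0.00963)² = 9.28e-05
  r term: (2×0.0354)² = 0.00500
  y term: (1×0.0706)² = 0.00498
Total = 0.0101. Share from r = 0.00500/0.0101 = 0.497.

49.7%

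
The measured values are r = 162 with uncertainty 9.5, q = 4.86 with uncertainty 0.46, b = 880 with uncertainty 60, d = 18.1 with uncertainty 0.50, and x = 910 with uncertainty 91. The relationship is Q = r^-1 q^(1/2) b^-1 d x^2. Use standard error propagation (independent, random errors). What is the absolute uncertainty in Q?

Q is a product of powers, so relative uncertainties combine in quadrature:
  (-1·δr/r)² = (-1×0.0586)² = 0.00344;  (½·δq/q)² = (0.5×0.0947)² = 0.00224;  (-1·δb/b)² = (-1×0.0682)² = 0.00465;  (1·δd/d)² = (1×0.0276)² = 0.000763;  (2·δx/x)² = (2×0.100)² = 0.0400
δQ/Q = √(0.0511) = 0.226
Q = 232, so δQ = 0.226 × 232 = 52.4.

52.4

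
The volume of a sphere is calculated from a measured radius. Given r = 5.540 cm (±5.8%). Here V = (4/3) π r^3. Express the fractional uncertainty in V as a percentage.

17.4%

V ∝ r^3, so δV/V = |3| · δr/r = 3 × 0.0580 = 0.174.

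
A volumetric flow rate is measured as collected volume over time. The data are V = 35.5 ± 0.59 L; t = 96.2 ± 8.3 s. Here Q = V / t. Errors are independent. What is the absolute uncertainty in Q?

Products/powers → add relative errors in quadrature, weighted by exponent:
  (1·δV/V)² = (1×0.0166)² = 0.000276;  (-1·δt/t)² = (-1×0.0863)² = 0.00744
δQ/Q = √(0.00772) = 0.0879
Q = 0.369 L/s, so δQ = 0.0879 × 0.369 = 0.0324 L/s.

0.0324 L/s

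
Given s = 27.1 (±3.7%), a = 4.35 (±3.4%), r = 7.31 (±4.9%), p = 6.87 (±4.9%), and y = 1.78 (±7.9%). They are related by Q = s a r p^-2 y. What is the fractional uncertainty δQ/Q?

Products/powers → add relative errors in quadrature, weighted by exponent:
  (1·δs/s)² = (1×0.0370)² = 0.00137;  (1·δa/a)² = (1×0.0340)² = 0.00116;  (1·δr/r)² = (1×0.0490)² = 0.00240;  (-2·δp/p)² = (-2×0.0490)² = 0.00960;  (1·δy/y)² = (1×0.0790)² = 0.00624
δQ/Q = √(0.0208) = 0.144

0.144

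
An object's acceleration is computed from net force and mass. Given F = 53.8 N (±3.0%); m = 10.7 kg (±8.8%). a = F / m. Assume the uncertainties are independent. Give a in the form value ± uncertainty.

Each factor contributes (exponent × relative error)² to (δa/a)²:
  (1·δF/F)² = (1×0.0300)² = 0.000900;  (-1·δm/m)² = (-1×0.0880)² = 0.00774
δa/a = √(0.00864) = 0.0930
a = 5.03 m/s^2, so δa = 0.0930 × 5.03 = 0.467 m/s^2.

5.03 ± 0.467 m/s^2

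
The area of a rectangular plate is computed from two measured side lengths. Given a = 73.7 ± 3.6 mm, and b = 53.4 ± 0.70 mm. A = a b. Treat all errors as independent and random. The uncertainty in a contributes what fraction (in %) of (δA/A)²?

(δA/A)² = (1·δa/a)² + (1·δb/b)²
  a term: (1×0.0488)² = 0.00239
  b term: (1×0.0131)² = 0.000172
Total = 0.00256. Share from a = 0.00239/0.00256 = 0.933.

93.3%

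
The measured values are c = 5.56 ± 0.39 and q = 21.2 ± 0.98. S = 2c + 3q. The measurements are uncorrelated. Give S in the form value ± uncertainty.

74.7 ± 3.04

Sums and differences: (δS)² = Σ (cᵢ δxᵢ)².
  (2·δc)² = 0.608;  (3·δq)² = 8.64
δS = √(9.25) = 3.04
S = 74.7.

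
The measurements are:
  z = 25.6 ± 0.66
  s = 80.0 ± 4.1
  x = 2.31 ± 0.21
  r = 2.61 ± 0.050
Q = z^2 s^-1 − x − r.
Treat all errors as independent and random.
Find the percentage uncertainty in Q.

19.4%

Let p = z^2·s^-1 = 8.19. δp/p = √((2·δz/z)² + (-1·δs/s)²) = √(0.00266 + 0.00263) = 0.0727, so δp = 0.596.
Q = p − x − r: δQ = √(δp² + δx² + δr²) = √(0.355 + 0.0441 + 0.00250) = 0.633
Q = 3.27, so δQ/Q = 0.633/3.27 = 0.194.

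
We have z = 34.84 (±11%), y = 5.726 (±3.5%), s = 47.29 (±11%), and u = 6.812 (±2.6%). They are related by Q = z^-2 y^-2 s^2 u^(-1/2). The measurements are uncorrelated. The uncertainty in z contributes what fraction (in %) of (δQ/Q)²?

47.5%

(δQ/Q)² = (-2·δz/z)² + (-2·δy/y)² + (2·δs/s)² + (−½·δu/u)²
  z term: (-2×0.110)² = 0.0484
  y term: (-2×0.0350)² = 0.00490
  s term: (2×0.110)² = 0.0484
  u term: (-0.5×0.0260)² = 0.000169
Total = 0.102. Share from z = 0.0484/0.102 = 0.475.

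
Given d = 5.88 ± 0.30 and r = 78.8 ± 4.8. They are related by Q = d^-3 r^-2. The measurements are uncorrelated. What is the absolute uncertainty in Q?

Since Q is a product/quotient, work with relative uncertainties:
  (-3·δd/d)² = (-3×0.0510)² = 0.0234;  (-2·δr/r)² = (-2×0.0609)² = 0.0148
δQ/Q = √(0.0383) = 0.196
Q = 7.92e-07, so δQ = 0.196 × 7.92e-07 = 1.55e-07.

1.55e-07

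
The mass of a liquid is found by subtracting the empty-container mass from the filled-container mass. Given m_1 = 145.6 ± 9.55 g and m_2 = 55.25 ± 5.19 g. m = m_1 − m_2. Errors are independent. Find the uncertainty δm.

10.9 g

For a sum/difference, combine absolute errors in quadrature:
  (δm_1)² = 91.2;  (δm_2)² = 26.9
δm = √(118) = 10.9 g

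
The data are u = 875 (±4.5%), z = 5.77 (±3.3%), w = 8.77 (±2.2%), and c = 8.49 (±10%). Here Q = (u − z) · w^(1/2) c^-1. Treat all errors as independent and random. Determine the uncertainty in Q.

33.5

Let h = u − z = 869. δh = √(δu² + δz²) = √(1550 + 0.0363) = 39.4, so δh/h = 0.0453.
Q is then a monomial in h, w, c:
δQ/Q = √((δh/h)² + (½·δw/w)² + (-1·δc/c)²) = √(0.00205 + 0.000121 + 0.0100) = 0.110
Q = 303, so δQ = 0.110 × 303 = 33.5.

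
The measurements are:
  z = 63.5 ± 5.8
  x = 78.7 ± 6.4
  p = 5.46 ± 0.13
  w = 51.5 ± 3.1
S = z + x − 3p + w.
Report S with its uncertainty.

177 ± 9.18

Each term contributes (cᵢ δxᵢ)² to (δS)²:
  (δz)² = 33.6;  (δx)² = 41.0;  (3·δp)² = 0.152;  (δw)² = 9.61
δS = √(84.4) = 9.18
S = 177.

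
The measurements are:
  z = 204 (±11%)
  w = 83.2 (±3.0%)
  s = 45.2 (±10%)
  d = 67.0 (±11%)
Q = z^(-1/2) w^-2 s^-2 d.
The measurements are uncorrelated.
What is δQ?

8.04e-08

Products/powers → add relative errors in quadrature, weighted by exponent:
  (−½·δz/z)² = (-0.5×0.110)² = 0.00302;  (-2·δw/w)² = (-2×0.0300)² = 0.00360;  (-2·δs/s)² = (-2×0.100)² = 0.0400;  (1·δd/d)² = (1×0.110)² = 0.0121
δQ/Q = √(0.0587) = 0.242
Q = 3.32e-07, so δQ = 0.242 × 3.32e-07 = 8.04e-08.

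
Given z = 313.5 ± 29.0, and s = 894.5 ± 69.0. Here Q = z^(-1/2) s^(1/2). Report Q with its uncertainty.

1.689 ± 0.102

Q is a product of powers, so relative uncertainties combine in quadrature:
  (−½·δz/z)² = (-0.5×0.0925)² = 0.00214;  (½·δs/s)² = (0.5×0.0771)² = 0.00149
δQ/Q = √(0.00363) = 0.0602
Q = 1.689, so δQ = 0.0602 × 1.689 = 0.102.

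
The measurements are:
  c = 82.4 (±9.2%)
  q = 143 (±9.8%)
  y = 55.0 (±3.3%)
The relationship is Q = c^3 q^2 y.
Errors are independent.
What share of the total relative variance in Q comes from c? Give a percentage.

65.9%

(δQ/Q)² = (3·δc/c)² + (2·δq/q)² + (1·δy/y)²
  c term: (3×0.0920)² = 0.0762
  q term: (2×0.0980)² = 0.0384
  y term: (1×0.0330)² = 0.00109
Total = 0.116. Share from c = 0.0762/0.116 = 0.659.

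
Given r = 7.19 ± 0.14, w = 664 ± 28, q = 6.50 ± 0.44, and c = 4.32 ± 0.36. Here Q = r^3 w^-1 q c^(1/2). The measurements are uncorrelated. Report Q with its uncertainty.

Q is a product of powers, so relative uncertainties combine in quadrature:
  (3·δr/r)² = (3×0.0195)² = 0.00341;  (-1·δw/w)² = (-1×0.0422)² = 0.00178;  (1·δq/q)² = (1×0.0677)² = 0.00458;  (½·δc/c)² = (0.5×0.0833)² = 0.00174
δQ/Q = √(0.0115) = 0.107
Q = 7.56, so δQ = 0.107 × 7.56 = 0.811.

7.56 ± 0.811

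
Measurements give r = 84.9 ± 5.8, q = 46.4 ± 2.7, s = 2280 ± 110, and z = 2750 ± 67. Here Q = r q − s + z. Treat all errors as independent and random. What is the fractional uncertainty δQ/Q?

Let p = r·q = 3940. δp/p = √((1·δr/r)² + (1·δq/q)²) = √(0.00467 + 0.00339) = 0.0897, so δp = 354.
Q = p − s + z: δQ = √(δp² + δs² + δz²) = √(1.25e+05 + 12100 + 4490) = 376
Q = 4410, so δQ/Q = 376/4410 = 0.0853.

0.0853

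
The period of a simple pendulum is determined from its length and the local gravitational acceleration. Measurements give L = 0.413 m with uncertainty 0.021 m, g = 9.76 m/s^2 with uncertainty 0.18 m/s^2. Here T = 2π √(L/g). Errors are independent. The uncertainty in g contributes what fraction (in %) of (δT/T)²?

11.6%

(δT/T)² = (½·δL/L)² + (−½·δg/g)²
  L term: (0.5×0.0508)² = 0.000646
  g term: (-0.5×0.0184)² = 8.5e-05
Total = 0.000731. Share from g = 8.5e-05/0.000731 = 0.116.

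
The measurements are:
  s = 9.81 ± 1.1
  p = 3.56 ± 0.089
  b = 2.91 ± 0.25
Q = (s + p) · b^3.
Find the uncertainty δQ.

Let u = s + p = 13.4. δu = √(δs² + δp²) = √(1.21 + 0.00792) = 1.10, so δu/u = 0.0825.
Q is then a monomial in u, b:
δQ/Q = √((δu/u)² + (3·δb/b)²) = √(0.00681 + 0.0664) = 0.271
Q = 329, so δQ = 0.271 × 329 = 89.2.

89.2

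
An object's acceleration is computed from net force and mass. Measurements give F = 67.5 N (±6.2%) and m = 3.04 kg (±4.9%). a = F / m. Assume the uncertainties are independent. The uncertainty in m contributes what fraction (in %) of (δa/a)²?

38.4%

(δa/a)² = (1·δF/F)² + (-1·δm/m)²
  F term: (1×0.0620)² = 0.00384
  m term: (-1×0.0490)² = 0.00240
Total = 0.00624. Share from m = 0.00240/0.00624 = 0.384.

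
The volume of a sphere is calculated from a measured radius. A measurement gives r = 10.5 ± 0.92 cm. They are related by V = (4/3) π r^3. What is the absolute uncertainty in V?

1270 cm^3

V ∝ r^3, so δV/V = |3| · δr/r = 3 × 0.0876 = 0.263.
V = 4850 cm^3, so δV = 0.263 × 4850 = 1270 cm^3.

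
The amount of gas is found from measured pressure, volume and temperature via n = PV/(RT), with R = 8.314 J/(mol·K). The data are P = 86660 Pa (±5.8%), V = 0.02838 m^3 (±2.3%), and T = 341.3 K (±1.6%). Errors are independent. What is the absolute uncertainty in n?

Each factor contributes (exponent × relative error)² to (δn/n)²:
  (1·δP/P)² = (1×0.0580)² = 0.00336;  (1·δV/V)² = (1×0.0230)² = 0.000529;  (-1·δT/T)² = (-1×0.0160)² = 0.000256
δn/n = √(0.00415) = 0.0644
n = 0.8667 mol, so δn = 0.0644 × 0.8667 = 0.0558 mol.

0.0558 mol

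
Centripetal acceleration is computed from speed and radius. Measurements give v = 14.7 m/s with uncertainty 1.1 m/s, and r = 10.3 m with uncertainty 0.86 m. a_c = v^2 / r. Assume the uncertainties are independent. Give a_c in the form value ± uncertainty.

Since a_c is a product/quotient, work with relative uncertainties:
  (2·δv/v)² = (2×0.0748)² = 0.0224;  (-1·δr/r)² = (-1×0.0835)² = 0.00697
δa_c/a_c = √(0.0294) = 0.171
a_c = 21.0 m/s^2, so δa_c = 0.171 × 21.0 = 3.60 m/s^2.

21.0 ± 3.60 m/s^2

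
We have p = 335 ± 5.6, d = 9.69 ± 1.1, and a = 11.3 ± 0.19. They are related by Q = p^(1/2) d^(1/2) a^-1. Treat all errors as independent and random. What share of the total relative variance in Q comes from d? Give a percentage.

90.1%

(δQ/Q)² = (½·δp/p)² + (½·δd/d)² + (-1·δa/a)²
  p term: (0.5×0.0167)² = 6.99e-05
  d term: (0.5×0.114)² = 0.00322
  a term: (-1×0.0168)² = 0.000283
Total = 0.00357. Share from d = 0.00322/0.00357 = 0.901.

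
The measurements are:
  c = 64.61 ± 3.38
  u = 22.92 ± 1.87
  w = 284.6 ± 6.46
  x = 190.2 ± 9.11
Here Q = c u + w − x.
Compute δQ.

Let p = c·u = 1481. δp/p = √((1·δc/c)² + (1·δu/u)²) = √(0.00274 + 0.00666) = 0.0969, so δp = 144.
Q = p + w − x: δQ = √(δp² + δw² + δx²) = √(20600 + 41.7 + 83.0) = 144

144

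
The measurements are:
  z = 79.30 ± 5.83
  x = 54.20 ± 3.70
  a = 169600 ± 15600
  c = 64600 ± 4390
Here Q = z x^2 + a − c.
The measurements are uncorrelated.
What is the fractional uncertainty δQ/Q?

Let p = z·x^2 = 233000. δp/p = √((1·δz/z)² + (2·δx/x)²) = √(0.00540 + 0.0186) = 0.155, so δp = 36100.
Q = p + a − c: δQ = √(δp² + δa² + δc²) = √(1.3e+09 + 2.43e+08 + 1.93e+07) = 39600
Q = 338000, so δQ/Q = 39600/338000 = 0.117.

0.117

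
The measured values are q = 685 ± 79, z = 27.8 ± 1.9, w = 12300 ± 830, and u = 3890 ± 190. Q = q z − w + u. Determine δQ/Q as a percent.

Let p = q·z = 19000. δp/p = √((1·δq/q)² + (1·δz/z)²) = √(0.0133 + 0.00467) = 0.134, so δp = 2550.
Q = p − w + u: δQ = √(δp² + δw² + δu²) = √(6.52e+06 + 6.89e+05 + 36100) = 2690
Q = 10600, so δQ/Q = 2690/10600 = 0.253.

25.3%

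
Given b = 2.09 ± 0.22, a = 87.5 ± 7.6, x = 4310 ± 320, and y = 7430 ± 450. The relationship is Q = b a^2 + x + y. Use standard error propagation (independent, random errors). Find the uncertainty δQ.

3300

Let p = b·a^2 = 16000. δp/p = √((1·δb/b)² + (2·δa/a)²) = √(0.0111 + 0.0302) = 0.203, so δp = 3250.
Q = p + x + y: δQ = √(δp² + δx² + δy²) = √(1.06e+07 + 1.02e+05 + 2.02e+05) = 3300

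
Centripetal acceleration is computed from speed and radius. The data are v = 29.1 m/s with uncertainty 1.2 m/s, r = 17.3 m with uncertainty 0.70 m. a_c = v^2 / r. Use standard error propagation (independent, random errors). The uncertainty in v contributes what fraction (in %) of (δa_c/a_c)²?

(δa_c/a_c)² = (2·δv/v)² + (-1·δr/r)²
  v term: (2×0.0412)² = 0.00680
  r term: (-1×0.0405)² = 0.00164
Total = 0.00844. Share from v = 0.00680/0.00844 = 0.806.

80.6%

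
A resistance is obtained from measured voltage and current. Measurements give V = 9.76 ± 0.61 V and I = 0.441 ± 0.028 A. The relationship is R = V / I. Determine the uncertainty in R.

For a monomial R ∝ V, I^-1, fractional errors add in quadrature:
  (1·δV/V)² = (1×0.0625)² = 0.00391;  (-1·δI/I)² = (-1×0.0635)² = 0.00403
δR/R = √(0.00794) = 0.0891
R = 22.1 Ω, so δR = 0.0891 × 22.1 = 1.97 Ω.

1.97 Ω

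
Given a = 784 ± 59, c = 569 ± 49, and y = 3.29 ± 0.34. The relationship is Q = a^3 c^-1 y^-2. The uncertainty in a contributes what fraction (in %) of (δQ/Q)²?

(δQ/Q)² = (3·δa/a)² + (-1·δc/c)² + (-2·δy/y)²
  a term: (3×0.0753)² = 0.0510
  c term: (-1×0.0861)² = 0.00742
  y term: (-2×0.103)² = 0.0427
Total = 0.101. Share from a = 0.0510/0.101 = 0.504.

50.4%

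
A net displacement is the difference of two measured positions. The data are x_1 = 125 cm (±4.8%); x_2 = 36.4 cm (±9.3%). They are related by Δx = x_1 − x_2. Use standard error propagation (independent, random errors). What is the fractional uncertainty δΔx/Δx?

Absolute uncertainties add in quadrature for a linear combination:
  (δx_1)² = 36.0;  (δx_2)² = 11.5
δΔx = √(47.5) = 6.89 cm
Δx = 88.6 cm, so δΔx/Δx = 6.89/88.6 = 0.0778.

0.0778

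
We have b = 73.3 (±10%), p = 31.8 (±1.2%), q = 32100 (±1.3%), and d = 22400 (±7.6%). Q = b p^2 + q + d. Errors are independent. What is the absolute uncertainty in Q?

7820

Let w = b·p^2 = 74100. δw/w = √((1·δb/b)² + (2·δp/p)²) = √(0.0100 + 0.000576) = 0.103, so δw = 7620.
Q = w + q + d: δQ = √(δw² + δq² + δd²) = √(5.81e+07 + 1.74e+05 + 2.9e+06) = 7820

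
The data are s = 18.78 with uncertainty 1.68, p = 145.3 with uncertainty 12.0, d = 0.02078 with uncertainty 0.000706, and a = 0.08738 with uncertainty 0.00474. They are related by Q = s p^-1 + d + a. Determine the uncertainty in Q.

Let w = s·p^-1 = 0.1292. δw/w = √((1·δs/s)² + (-1·δp/p)²) = √(0.00800 + 0.00682) = 0.122, so δw = 0.0157.
Q = w + d + a: δQ = √(δw² + δd² + δa²) = √(0.000248 + 4.98e-07 + 2.25e-05) = 0.0164

0.0164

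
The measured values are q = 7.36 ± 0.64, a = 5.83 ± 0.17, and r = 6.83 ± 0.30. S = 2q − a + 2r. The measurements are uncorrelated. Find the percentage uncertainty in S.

S is a linear combination, so absolute uncertainties add in quadrature:
  (2·δq)² = 1.64;  (δa)² = 0.0289;  (2·δr)² = 0.360
δS = √(2.03) = 1.42
S = 22.6, so δS/S = 1.42/22.6 = 0.0631.

6.31%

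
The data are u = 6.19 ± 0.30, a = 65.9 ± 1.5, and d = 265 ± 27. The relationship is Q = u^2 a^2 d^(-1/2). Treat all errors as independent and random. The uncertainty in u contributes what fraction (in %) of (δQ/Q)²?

66.8%

(δQ/Q)² = (2·δu/u)² + (2·δa/a)² + (−½·δd/d)²
  u term: (2×0.0485)² = 0.00940
  a term: (2×0.0228)² = 0.00207
  d term: (-0.5×0.102)² = 0.00260
Total = 0.0141. Share from u = 0.00940/0.0141 = 0.668.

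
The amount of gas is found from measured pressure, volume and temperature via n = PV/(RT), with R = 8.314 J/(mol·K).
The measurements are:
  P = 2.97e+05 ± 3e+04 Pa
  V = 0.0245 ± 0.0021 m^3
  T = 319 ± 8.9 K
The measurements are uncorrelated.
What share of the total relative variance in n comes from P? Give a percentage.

55.7%

(δn/n)² = (1·δP/P)² + (1·δV/V)² + (-1·δT/T)²
  P term: (1×0.101)² = 0.0102
  V term: (1×0.0857)² = 0.00735
  T term: (-1×0.0279)² = 0.000778
Total = 0.0183. Share from P = 0.0102/0.0183 = 0.557.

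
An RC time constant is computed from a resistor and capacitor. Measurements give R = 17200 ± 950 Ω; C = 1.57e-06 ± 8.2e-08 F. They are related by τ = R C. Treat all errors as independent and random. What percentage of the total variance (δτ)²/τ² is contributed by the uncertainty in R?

52.8%

(δτ/τ)² = (1·δR/R)² + (1·δC/C)²
  R term: (1×0.0552)² = 0.00305
  C term: (1×0.0522)² = 0.00273
Total = 0.00578. Share from R = 0.00305/0.00578 = 0.528.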